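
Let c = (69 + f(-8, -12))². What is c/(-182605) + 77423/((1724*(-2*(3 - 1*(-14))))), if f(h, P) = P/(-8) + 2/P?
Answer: -129850085171/96332172120 ≈ -1.3479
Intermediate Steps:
f(h, P) = 2/P - P/8 (f(h, P) = P*(-⅛) + 2/P = -P/8 + 2/P = 2/P - P/8)
c = 44521/9 (c = (69 + (2/(-12) - ⅛*(-12)))² = (69 + (2*(-1/12) + 3/2))² = (69 + (-⅙ + 3/2))² = (69 + 4/3)² = (211/3)² = 44521/9 ≈ 4946.8)
c/(-182605) + 77423/((1724*(-2*(3 - 1*(-14))))) = (44521/9)/(-182605) + 77423/((1724*(-2*(3 - 1*(-14))))) = (44521/9)*(-1/182605) + 77423/((1724*(-2*(3 + 14)))) = -44521/1643445 + 77423/((1724*(-2*17))) = -44521/1643445 + 77423/((1724*(-34))) = -44521/1643445 + 77423/(-58616) = -44521/1643445 + 77423*(-1/58616) = -44521/1643445 - 77423/58616 = -129850085171/96332172120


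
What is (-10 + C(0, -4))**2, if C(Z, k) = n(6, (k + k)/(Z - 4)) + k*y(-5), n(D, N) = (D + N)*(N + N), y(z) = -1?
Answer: 676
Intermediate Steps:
n(D, N) = 2*N*(D + N) (n(D, N) = (D + N)*(2*N) = 2*N*(D + N))
C(Z, k) = -k + 4*k*(6 + 2*k/(-4 + Z))/(-4 + Z) (C(Z, k) = 2*((k + k)/(Z - 4))*(6 + (k + k)/(Z - 4)) + k*(-1) = 2*((2*k)/(-4 + Z))*(6 + (2*k)/(-4 + Z)) - k = 2*(2*k/(-4 + Z))*(6 + 2*k/(-4 + Z)) - k = 4*k*(6 + 2*k/(-4 + Z))/(-4 + Z) - k = -k + 4*k*(6 + 2*k/(-4 + Z))/(-4 + Z))
(-10 + C(0, -4))**2 = (-10 - 4*(-96 - (-4 + 0)**2 + 8*(-4) + 24*0)/(-4 + 0)**2)**2 = (-10 - 4*(-96 - 1*(-4)**2 - 32 + 0)/(-4)**2)**2 = (-10 - 4*1/16*(-96 - 1*16 - 32 + 0))**2 = (-10 - 4*1/16*(-96 - 16 - 32 + 0))**2 = (-10 - 4*1/16*(-144))**2 = (-10 + 36)**2 = 26**2 = 676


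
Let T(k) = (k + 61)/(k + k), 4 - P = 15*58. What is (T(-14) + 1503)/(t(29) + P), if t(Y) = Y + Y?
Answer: -42037/22624 ≈ -1.8581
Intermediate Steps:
t(Y) = 2*Y
P = -866 (P = 4 - 15*58 = 4 - 1*870 = 4 - 870 = -866)
T(k) = (61 + k)/(2*k) (T(k) = (61 + k)/((2*k)) = (61 + k)*(1/(2*k)) = (61 + k)/(2*k))
(T(-14) + 1503)/(t(29) + P) = ((1/2)*(61 - 14)/(-14) + 1503)/(2*29 - 866) = ((1/2)*(-1/14)*47 + 1503)/(58 - 866) = (-47/28 + 1503)/(-808) = (42037/28)*(-1/808) = -42037/22624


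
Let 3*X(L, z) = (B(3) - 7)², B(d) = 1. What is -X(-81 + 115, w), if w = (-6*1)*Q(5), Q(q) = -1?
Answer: -12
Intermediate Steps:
w = 6 (w = -6*1*(-1) = -6*(-1) = 6)
X(L, z) = 12 (X(L, z) = (1 - 7)²/3 = (⅓)*(-6)² = (⅓)*36 = 12)
-X(-81 + 115, w) = -1*12 = -12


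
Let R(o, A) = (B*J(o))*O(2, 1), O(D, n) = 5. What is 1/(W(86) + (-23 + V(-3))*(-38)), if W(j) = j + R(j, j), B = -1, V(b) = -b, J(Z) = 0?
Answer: 1/846 ≈ 0.0011820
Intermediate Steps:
R(o, A) = 0 (R(o, A) = -1*0*5 = 0*5 = 0)
W(j) = j (W(j) = j + 0 = j)
1/(W(86) + (-23 + V(-3))*(-38)) = 1/(86 + (-23 - 1*(-3))*(-38)) = 1/(86 + (-23 + 3)*(-38)) = 1/(86 - 20*(-38)) = 1/(86 + 760) = 1/846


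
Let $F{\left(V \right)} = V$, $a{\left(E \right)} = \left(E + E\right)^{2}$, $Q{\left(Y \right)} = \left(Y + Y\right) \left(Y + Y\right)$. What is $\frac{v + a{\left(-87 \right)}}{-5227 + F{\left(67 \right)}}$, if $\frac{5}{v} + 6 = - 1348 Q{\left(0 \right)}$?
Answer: $- \frac{181651}{30960} \approx -5.8673$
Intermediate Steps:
$Q{\left(Y \right)} = 4 Y^{2}$ ($Q{\left(Y \right)} = 2 Y 2 Y = 4 Y^{2}$)
$a{\left(E \right)} = 4 E^{2}$ ($a{\left(E \right)} = \left(2 E\right)^{2} = 4 E^{2}$)
$v = - \frac{5}{6}$ ($v = \frac{5}{-6 - 1348 \cdot 4 \cdot 0^{2}} = \frac{5}{-6 - 1348 \cdot 4 \cdot 0} = \frac{5}{-6 - 0} = \frac{5}{-6 + 0} = \frac{5}{-6} = 5 \left(- \frac{1}{6}\right) = - \frac{5}{6} \approx -0.83333$)
$\frac{v + a{\left(-87 \right)}}{-5227 + F{\left(67 \right)}} = \frac{- \frac{5}{6} + 4 \left(-87\right)^{2}}{-5227 + 67} = \frac{- \frac{5}{6} + 4 \cdot 7569}{-5160} = \left(- \frac{5}{6} + 30276\right) \left(- \frac{1}{5160}\right) = \frac{181651}{6} \left(- \frac{1}{5160}\right) = - \frac{181651}{30960}$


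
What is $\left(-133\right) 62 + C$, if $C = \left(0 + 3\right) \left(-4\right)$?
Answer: $-8258$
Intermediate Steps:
$C = -12$ ($C = 3 \left(-4\right) = -12$)
$\left(-133\right) 62 + C = \left(-133\right) 62 - 12 = -8246 - 12 = -8258$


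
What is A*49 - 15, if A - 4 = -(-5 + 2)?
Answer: 328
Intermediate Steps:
A = 7 (A = 4 - (-5 + 2) = 4 - 1*(-3) = 4 + 3 = 7)
A*49 - 15 = 7*49 - 15 = 343 - 15 = 328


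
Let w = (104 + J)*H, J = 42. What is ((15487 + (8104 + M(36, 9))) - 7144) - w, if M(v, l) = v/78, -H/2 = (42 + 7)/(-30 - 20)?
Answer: 5252423/325 ≈ 16161.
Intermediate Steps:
H = 49/25 (H = -2*(42 + 7)/(-30 - 20) = -98/(-50) = -98*(-1)/50 = -2*(-49/50) = 49/25 ≈ 1.9600)
M(v, l) = v/78 (M(v, l) = v*(1/78) = v/78)
w = 7154/25 (w = (104 + 42)*(49/25) = 146*(49/25) = 7154/25 ≈ 286.16)
((15487 + (8104 + M(36, 9))) - 7144) - w = ((15487 + (8104 + (1/78)*36)) - 7144) - 1*7154/25 = ((15487 + (8104 + 6/13)) - 7144) - 7154/25 = ((15487 + 105358/13) - 7144) - 7154/25 = (306689/13 - 7144) - 7154/25 = 213817/13 - 7154/25 = 5252423/325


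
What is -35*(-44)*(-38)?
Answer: -58520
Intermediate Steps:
-35*(-44)*(-38) = 1540*(-38) = -58520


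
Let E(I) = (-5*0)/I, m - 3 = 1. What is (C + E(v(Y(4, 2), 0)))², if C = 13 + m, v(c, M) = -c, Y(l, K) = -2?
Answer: 289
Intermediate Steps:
m = 4 (m = 3 + 1 = 4)
E(I) = 0 (E(I) = 0/I = 0)
C = 17 (C = 13 + 4 = 17)
(C + E(v(Y(4, 2), 0)))² = (17 + 0)² = 17² = 289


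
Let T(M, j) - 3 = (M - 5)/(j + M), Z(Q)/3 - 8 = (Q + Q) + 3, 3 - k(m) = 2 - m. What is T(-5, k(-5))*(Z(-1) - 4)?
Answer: 851/9 ≈ 94.556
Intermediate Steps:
k(m) = 1 + m (k(m) = 3 - (2 - m) = 3 + (-2 + m) = 1 + m)
Z(Q) = 33 + 6*Q (Z(Q) = 24 + 3*((Q + Q) + 3) = 24 + 3*(2*Q + 3) = 24 + 3*(3 + 2*Q) = 24 + (9 + 6*Q) = 33 + 6*Q)
T(M, j) = 3 + (-5 + M)/(M + j) (T(M, j) = 3 + (M - 5)/(j + M) = 3 + (-5 + M)/(M + j))
T(-5, k(-5))*(Z(-1) - 4) = ((-5 + 3*(1 - 5) + 4*(-5))/(-5 + (1 - 5)))*((33 + 6*(-1)) - 4) = ((-5 + 3*(-4) - 20)/(-5 - 4))*((33 - 6) - 4) = ((-5 - 12 - 20)/(-9))*(27 - 4) = -1/9*(-37)*23 = (37/9)*23 = 851/9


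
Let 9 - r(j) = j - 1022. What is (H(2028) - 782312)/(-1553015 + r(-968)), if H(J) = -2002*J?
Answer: 605296/193877 ≈ 3.1221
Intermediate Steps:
r(j) = 1031 - j (r(j) = 9 - (j - 1022) = 9 - (-1022 + j) = 9 + (1022 - j) = 1031 - j)
(H(2028) - 782312)/(-1553015 + r(-968)) = (-2002*2028 - 782312)/(-1553015 + (1031 - 1*(-968))) = (-4060056 - 782312)/(-1553015 + (1031 + 968)) = -4842368/(-1553015 + 1999) = -4842368/(-1551016) = -4842368*(-1/1551016) = 605296/193877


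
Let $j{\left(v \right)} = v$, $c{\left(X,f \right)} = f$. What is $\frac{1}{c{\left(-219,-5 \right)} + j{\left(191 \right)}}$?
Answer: $\frac{1}{186} \approx 0.0053763$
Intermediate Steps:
$\frac{1}{c{\left(-219,-5 \right)} + j{\left(191 \right)}} = \frac{1}{-5 + 191} = \frac{1}{186}$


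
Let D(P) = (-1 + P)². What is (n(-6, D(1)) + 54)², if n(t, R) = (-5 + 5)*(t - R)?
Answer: 2916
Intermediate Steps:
n(t, R) = 0 (n(t, R) = 0*(t - R) = 0)
(n(-6, D(1)) + 54)² = (0 + 54)² = 54² = 2916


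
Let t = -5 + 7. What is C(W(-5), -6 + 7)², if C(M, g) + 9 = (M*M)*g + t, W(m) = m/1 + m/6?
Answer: 946729/1296 ≈ 730.50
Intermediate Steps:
W(m) = 7*m/6 (W(m) = m*1 + m*(⅙) = m + m/6 = 7*m/6)
t = 2
C(M, g) = -7 + g*M² (C(M, g) = -9 + ((M*M)*g + 2) = -9 + (M²*g + 2) = -9 + (g*M² + 2) = -9 + (2 + g*M²) = -7 + g*M²)
C(W(-5), -6 + 7)² = (-7 + (-6 + 7)*((7/6)*(-5))²)² = (-7 + 1*(-35/6)²)² = (-7 + 1*(1225/36))² = (-7 + 1225/36)² = (973/36)² = 946729/1296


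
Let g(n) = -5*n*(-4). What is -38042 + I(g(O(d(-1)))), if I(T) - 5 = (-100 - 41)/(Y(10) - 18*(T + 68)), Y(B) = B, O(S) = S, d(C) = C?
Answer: -32483457/854 ≈ -38037.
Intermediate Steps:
g(n) = 20*n
I(T) = 5 - 141/(-1214 - 18*T) (I(T) = 5 + (-100 - 41)/(10 - 18*(T + 68)) = 5 - 141/(10 - 18*(68 + T)) = 5 - 141/(10 + (-1224 - 18*T)) = 5 - 141/(-1214 - 18*T))
-38042 + I(g(O(d(-1)))) = -38042 + (6211 + 90*(20*(-1)))/(2*(607 + 9*(20*(-1)))) = -38042 + (6211 + 90*(-20))/(2*(607 + 9*(-20))) = -38042 + (6211 - 1800)/(2*(607 - 180)) = -38042 + (½)*4411/427 = -38042 + (½)*(1/427)*4411 = -38042 + 4411/854 = -32483457/854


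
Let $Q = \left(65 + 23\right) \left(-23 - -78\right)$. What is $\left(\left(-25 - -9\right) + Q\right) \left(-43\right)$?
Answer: $-207432$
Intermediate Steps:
$Q = 4840$ ($Q = 88 \left(-23 + 78\right) = 88 \cdot 55 = 4840$)
$\left(\left(-25 - -9\right) + Q\right) \left(-43\right) = \left(\left(-25 - -9\right) + 4840\right) \left(-43\right) = \left(\left(-25 + 9\right) + 4840\right) \left(-43\right) = \left(-16 + 4840\right) \left(-43\right) = 4824 \left(-43\right) = -207432$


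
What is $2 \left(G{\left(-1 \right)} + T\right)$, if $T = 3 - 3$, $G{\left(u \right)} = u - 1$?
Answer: $-4$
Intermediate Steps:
$G{\left(u \right)} = -1 + u$ ($G{\left(u \right)} = u - 1 = -1 + u$)
$T = 0$ ($T = 3 - 3 = 0$)
$2 \left(G{\left(-1 \right)} + T\right) = 2 \left(\left(-1 - 1\right) + 0\right) = 2 \left(-2 + 0\right) = 2 \left(-2\right) = -4$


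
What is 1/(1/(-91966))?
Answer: -91966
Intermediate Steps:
1/(1/(-91966)) = 1/(-1/91966) = -91966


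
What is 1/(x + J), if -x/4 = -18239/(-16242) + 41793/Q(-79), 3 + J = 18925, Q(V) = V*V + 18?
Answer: 50829339/960206832944 ≈ 5.2936e-5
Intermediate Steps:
Q(V) = 18 + V² (Q(V) = V² + 18 = 18 + V²)
J = 18922 (J = -3 + 18925 = 18922)
x = -1585919614/50829339 (x = -4*(-18239/(-16242) + 41793/(18 + (-79)²)) = -4*(-18239*(-1/16242) + 41793/(18 + 6241)) = -4*(18239/16242 + 41793/6259) = -4*792959807/101658678 = -1585919614/50829339 ≈ -31.201)
1/(x + J) = 1/(-1585919614/50829339 + 18922) = 1/(960206832944/50829339) = 50829339/960206832944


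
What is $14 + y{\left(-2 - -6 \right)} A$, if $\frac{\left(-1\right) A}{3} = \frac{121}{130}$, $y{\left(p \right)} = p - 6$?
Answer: $\frac{1273}{65} \approx 19.585$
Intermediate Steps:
$y{\left(p \right)} = -6 + p$
$A = - \frac{363}{130}$ ($A = - 3 \cdot \frac{121}{130} = - 3 \cdot 121 \cdot \frac{1}{130} = \left(-3\right) \frac{121}{130} = - \frac{363}{130} \approx -2.7923$)
$14 + y{\left(-2 - -6 \right)} A = 14 + \left(-6 - -4\right) \left(- \frac{363}{130}\right) = 14 + \left(-6 + \left(-2 + 6\right)\right) \left(- \frac{363}{130}\right) = 14 + \left(-6 + 4\right) \left(- \frac{363}{130}\right) = 14 - - \frac{363}{65} = 14 + \frac{363}{65} = \frac{1273}{65}$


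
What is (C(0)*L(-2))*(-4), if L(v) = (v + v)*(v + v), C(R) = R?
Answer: 0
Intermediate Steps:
L(v) = 4*v² (L(v) = (2*v)*(2*v) = 4*v²)
(C(0)*L(-2))*(-4) = (0*(4*(-2)²))*(-4) = (0*(4*4))*(-4) = (0*16)*(-4) = 0*(-4) = 0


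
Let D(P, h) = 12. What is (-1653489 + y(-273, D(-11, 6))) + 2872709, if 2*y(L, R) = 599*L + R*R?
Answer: 2275057/2 ≈ 1.1375e+6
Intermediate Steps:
y(L, R) = R**2/2 + 599*L/2 (y(L, R) = (599*L + R*R)/2 = (599*L + R**2)/2 = (R**2 + 599*L)/2 = R**2/2 + 599*L/2)
(-1653489 + y(-273, D(-11, 6))) + 2872709 = (-1653489 + ((1/2)*12**2 + (599/2)*(-273))) + 2872709 = (-1653489 + ((1/2)*144 - 163527/2)) + 2872709 = (-1653489 + (72 - 163527/2)) + 2872709 = (-1653489 - 163383/2) + 2872709 = -3470361/2 + 2872709 = 2275057/2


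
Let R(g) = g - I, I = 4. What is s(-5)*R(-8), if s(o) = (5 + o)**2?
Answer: 0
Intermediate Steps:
R(g) = -4 + g (R(g) = g - 1*4 = g - 4 = -4 + g)
s(-5)*R(-8) = (5 - 5)**2*(-4 - 8) = 0**2*(-12) = 0*(-12) = 0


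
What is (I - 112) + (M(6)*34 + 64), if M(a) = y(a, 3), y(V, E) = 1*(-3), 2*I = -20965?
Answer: -21265/2 ≈ -10633.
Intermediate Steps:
I = -20965/2 (I = (½)*(-20965) = -20965/2 ≈ -10483.)
y(V, E) = -3
M(a) = -3
(I - 112) + (M(6)*34 + 64) = (-20965/2 - 112) + (-3*34 + 64) = -21189/2 + (-102 + 64) = -21189/2 - 38 = -21265/2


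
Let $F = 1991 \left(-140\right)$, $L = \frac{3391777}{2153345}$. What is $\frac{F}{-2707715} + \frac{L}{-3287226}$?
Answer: $\frac{394612146800143649}{3833329276692106710} \approx 0.10294$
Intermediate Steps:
$L = \frac{3391777}{2153345}$ ($L = 3391777 \cdot \frac{1}{2153345} = \frac{3391777}{2153345} \approx 1.5751$)
$F = -278740$
$\frac{F}{-2707715} + \frac{L}{-3287226} = - \frac{278740}{-2707715} + \frac{3391777}{2153345 \left(-3287226\right)} = \left(-278740\right) \left(- \frac{1}{2707715}\right) + \frac{3391777}{2153345} \left(- \frac{1}{3287226}\right) = \frac{55748}{541543} - \frac{3391777}{7078531670970} = \frac{394612146800143649}{3833329276692106710}$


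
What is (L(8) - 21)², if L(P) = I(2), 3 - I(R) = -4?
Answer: 196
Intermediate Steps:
I(R) = 7 (I(R) = 3 - 1*(-4) = 3 + 4 = 7)
L(P) = 7
(L(8) - 21)² = (7 - 21)² = (-14)² = 196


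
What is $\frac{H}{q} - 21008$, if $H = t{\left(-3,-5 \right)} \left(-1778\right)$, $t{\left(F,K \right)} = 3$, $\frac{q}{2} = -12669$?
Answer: $- \frac{88715895}{4223} \approx -21008.0$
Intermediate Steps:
$q = -25338$ ($q = 2 \left(-12669\right) = -25338$)
$H = -5334$ ($H = 3 \left(-1778\right) = -5334$)
$\frac{H}{q} - 21008 = - \frac{5334}{-25338} - 21008 = \left(-5334\right) \left(- \frac{1}{25338}\right) - 21008 = \frac{889}{4223} - 21008 = - \frac{88715895}{4223}$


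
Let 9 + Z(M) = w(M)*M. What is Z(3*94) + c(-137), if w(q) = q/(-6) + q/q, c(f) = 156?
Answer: -12825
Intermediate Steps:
w(q) = 1 - q/6 (w(q) = q*(-⅙) + 1 = -q/6 + 1 = 1 - q/6)
Z(M) = -9 + M*(1 - M/6) (Z(M) = -9 + (1 - M/6)*M = -9 + M*(1 - M/6))
Z(3*94) + c(-137) = (-9 + 3*94 - (3*94)²/6) + 156 = (-9 + 282 - ⅙*282²) + 156 = (-9 + 282 - ⅙*79524) + 156 = (-9 + 282 - 13254) + 156 = -12981 + 156 = -12825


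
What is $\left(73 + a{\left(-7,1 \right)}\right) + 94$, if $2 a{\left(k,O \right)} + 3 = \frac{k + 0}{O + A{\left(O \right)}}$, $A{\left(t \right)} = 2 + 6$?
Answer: $\frac{1486}{9} \approx 165.11$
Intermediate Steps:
$A{\left(t \right)} = 8$
$a{\left(k,O \right)} = - \frac{3}{2} + \frac{k}{2 \left(8 + O\right)}$ ($a{\left(k,O \right)} = - \frac{3}{2} + \frac{\left(k + 0\right) \frac{1}{O + 8}}{2} = - \frac{3}{2} + \frac{k \frac{1}{8 + O}}{2} = - \frac{3}{2} + \frac{k}{2 \left(8 + O\right)}$)
$\left(73 + a{\left(-7,1 \right)}\right) + 94 = \left(73 + \frac{-24 - 7 - 3}{2 \left(8 + 1\right)}\right) + 94 = \left(73 + \frac{-24 - 7 - 3}{2 \cdot 9}\right) + 94 = \left(73 + \frac{1}{2} \cdot \frac{1}{9} \left(-34\right)\right) + 94 = \left(73 - \frac{17}{9}\right) + 94 = \frac{640}{9} + 94 = \frac{1486}{9}$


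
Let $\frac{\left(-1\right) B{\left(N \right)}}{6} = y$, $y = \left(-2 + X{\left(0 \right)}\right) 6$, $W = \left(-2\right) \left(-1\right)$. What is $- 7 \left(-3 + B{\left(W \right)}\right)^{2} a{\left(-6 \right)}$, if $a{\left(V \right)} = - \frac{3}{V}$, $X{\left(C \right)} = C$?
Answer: $- \frac{33327}{2} \approx -16664.0$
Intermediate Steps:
$W = 2$
$y = -12$ ($y = \left(-2 + 0\right) 6 = \left(-2\right) 6 = -12$)
$B{\left(N \right)} = 72$ ($B{\left(N \right)} = \left(-6\right) \left(-12\right) = 72$)
$- 7 \left(-3 + B{\left(W \right)}\right)^{2} a{\left(-6 \right)} = - 7 \left(-3 + 72\right)^{2} \left(- \frac{3}{-6}\right) = - 7 \cdot 69^{2} \left(\left(-3\right) \left(- \frac{1}{6}\right)\right) = \left(-7\right) 4761 \cdot \frac{1}{2} = \left(-33327\right) \frac{1}{2} = - \frac{33327}{2}$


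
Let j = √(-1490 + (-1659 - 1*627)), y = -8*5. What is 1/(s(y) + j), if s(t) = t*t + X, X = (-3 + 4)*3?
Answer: 1603/2573385 - 8*I*√59/2573385 ≈ 0.00062292 - 2.3879e-5*I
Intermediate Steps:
X = 3 (X = 1*3 = 3)
y = -40
s(t) = 3 + t² (s(t) = t*t + 3 = t² + 3 = 3 + t²)
j = 8*I*√59 (j = √(-1490 + (-1659 - 627)) = √(-1490 - 2286) = √(-3776) = 8*I*√59 ≈ 61.449*I)
1/(s(y) + j) = 1/((3 + (-40)²) + 8*I*√59) = 1/((3 + 1600) + 8*I*√59) = 1/(1603 + 8*I*√59)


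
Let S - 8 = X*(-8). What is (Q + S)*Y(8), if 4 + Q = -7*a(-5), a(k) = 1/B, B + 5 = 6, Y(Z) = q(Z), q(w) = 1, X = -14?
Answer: 109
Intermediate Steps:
Y(Z) = 1
B = 1 (B = -5 + 6 = 1)
a(k) = 1 (a(k) = 1/1 = 1)
S = 120 (S = 8 - 14*(-8) = 8 + 112 = 120)
Q = -11 (Q = -4 - 7*1 = -4 - 7 = -11)
(Q + S)*Y(8) = (-11 + 120)*1 = 109*1 = 109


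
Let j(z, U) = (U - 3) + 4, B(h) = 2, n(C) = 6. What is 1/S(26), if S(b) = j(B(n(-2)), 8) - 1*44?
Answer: -1/35 ≈ -0.028571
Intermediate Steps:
j(z, U) = 1 + U (j(z, U) = (-3 + U) + 4 = 1 + U)
S(b) = -35 (S(b) = (1 + 8) - 1*44 = 9 - 44 = -35)
1/S(26) = 1/(-35) = -1/35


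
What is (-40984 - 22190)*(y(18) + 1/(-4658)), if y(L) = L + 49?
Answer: -9857828895/2329 ≈ -4.2326e+6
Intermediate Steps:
y(L) = 49 + L
(-40984 - 22190)*(y(18) + 1/(-4658)) = (-40984 - 22190)*((49 + 18) + 1/(-4658)) = -63174*(67 - 1/4658) = -63174*312085/4658 = -9857828895/2329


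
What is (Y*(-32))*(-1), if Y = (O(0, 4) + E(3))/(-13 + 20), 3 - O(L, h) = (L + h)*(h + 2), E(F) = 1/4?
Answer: -664/7 ≈ -94.857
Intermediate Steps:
E(F) = ¼
O(L, h) = 3 - (2 + h)*(L + h) (O(L, h) = 3 - (L + h)*(h + 2) = 3 - (L + h)*(2 + h) = 3 - (2 + h)*(L + h))
Y = -83/28 (Y = ((3 - 1*4² - 2*0 - 2*4 - 1*0*4) + ¼)/(-13 + 20) = ((3 - 1*16 + 0 - 8 + 0) + ¼)/7 = ((3 - 16 + 0 - 8 + 0) + ¼)*(⅐) = (-21 + ¼)*(⅐) = -83/4*⅐ = -83/28 ≈ -2.9643)
(Y*(-32))*(-1) = -83/28*(-32)*(-1) = (664/7)*(-1) = -664/7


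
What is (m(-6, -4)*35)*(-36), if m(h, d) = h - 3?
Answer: 11340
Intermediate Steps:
m(h, d) = -3 + h
(m(-6, -4)*35)*(-36) = ((-3 - 6)*35)*(-36) = -9*35*(-36) = -315*(-36) = 11340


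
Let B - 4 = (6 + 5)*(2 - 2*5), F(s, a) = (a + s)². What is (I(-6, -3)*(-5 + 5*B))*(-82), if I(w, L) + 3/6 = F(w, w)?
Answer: 5000975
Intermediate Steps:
I(w, L) = -½ + 4*w² (I(w, L) = -½ + (w + w)² = -½ + (2*w)² = -½ + 4*w²)
B = -84 (B = 4 + (6 + 5)*(2 - 2*5) = 4 + 11*(2 - 10) = 4 + 11*(-8) = 4 - 88 = -84)
(I(-6, -3)*(-5 + 5*B))*(-82) = ((-½ + 4*(-6)²)*(-5 + 5*(-84)))*(-82) = ((-½ + 4*36)*(-5 - 420))*(-82) = ((-½ + 144)*(-425))*(-82) = ((287/2)*(-425))*(-82) = -121975/2*(-82) = 5000975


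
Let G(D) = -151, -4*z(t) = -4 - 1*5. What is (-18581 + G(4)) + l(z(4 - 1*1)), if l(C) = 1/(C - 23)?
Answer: -1554760/83 ≈ -18732.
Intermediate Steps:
z(t) = 9/4 (z(t) = -(-4 - 1*5)/4 = -(-4 - 5)/4 = -¼*(-9) = 9/4)
l(C) = 1/(-23 + C)
(-18581 + G(4)) + l(z(4 - 1*1)) = (-18581 - 151) + 1/(-23 + 9/4) = -18732 + 1/(-83/4) = -18732 - 4/83 = -1554760/83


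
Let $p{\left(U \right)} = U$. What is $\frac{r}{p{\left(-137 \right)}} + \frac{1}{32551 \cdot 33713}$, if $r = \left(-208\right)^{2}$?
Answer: $- \frac{47477561560695}{150342685231} \approx -315.8$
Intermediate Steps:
$r = 43264$
$\frac{r}{p{\left(-137 \right)}} + \frac{1}{32551 \cdot 33713} = \frac{43264}{-137} + \frac{1}{32551 \cdot 33713} = 43264 \left(- \frac{1}{137}\right) + \frac{1}{32551} \cdot \frac{1}{33713} = - \frac{43264}{137} + \frac{1}{1097391863} = - \frac{47477561560695}{150342685231}$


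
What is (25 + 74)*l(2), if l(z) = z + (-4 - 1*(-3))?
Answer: 99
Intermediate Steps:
l(z) = -1 + z (l(z) = z + (-4 + 3) = z - 1 = -1 + z)
(25 + 74)*l(2) = (25 + 74)*(-1 + 2) = 99*1 = 99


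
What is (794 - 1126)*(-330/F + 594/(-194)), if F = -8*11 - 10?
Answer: -482064/4753 ≈ -101.42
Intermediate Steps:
F = -98 (F = -88 - 10 = -98)
(794 - 1126)*(-330/F + 594/(-194)) = (794 - 1126)*(-330/(-98) + 594/(-194)) = -332*(-330*(-1/98) + 594*(-1/194)) = -332*(165/49 - 297/97) = -332*1452/4753 = -482064/4753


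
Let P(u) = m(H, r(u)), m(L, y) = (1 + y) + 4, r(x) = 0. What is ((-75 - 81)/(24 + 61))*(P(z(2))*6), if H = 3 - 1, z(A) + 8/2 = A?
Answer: -936/17 ≈ -55.059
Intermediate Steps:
z(A) = -4 + A
H = 2
m(L, y) = 5 + y
P(u) = 5 (P(u) = 5 + 0 = 5)
((-75 - 81)/(24 + 61))*(P(z(2))*6) = ((-75 - 81)/(24 + 61))*(5*6) = -156/85*30 = -936/17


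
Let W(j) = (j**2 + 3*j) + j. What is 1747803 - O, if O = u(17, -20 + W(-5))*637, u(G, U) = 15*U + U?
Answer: 1900683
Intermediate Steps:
W(j) = j**2 + 4*j
u(G, U) = 16*U
O = -152880 (O = (16*(-20 - 5*(4 - 5)))*637 = (16*(-20 - 5*(-1)))*637 = (16*(-20 + 5))*637 = (16*(-15))*637 = -240*637 = -152880)
1747803 - O = 1747803 - 1*(-152880) = 1747803 + 152880 = 1900683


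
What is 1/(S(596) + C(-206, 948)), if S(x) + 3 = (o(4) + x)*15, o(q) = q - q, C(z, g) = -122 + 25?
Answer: 1/8840 ≈ 0.00011312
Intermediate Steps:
C(z, g) = -97
o(q) = 0
S(x) = -3 + 15*x (S(x) = -3 + (0 + x)*15 = -3 + x*15 = -3 + 15*x)
1/(S(596) + C(-206, 948)) = 1/((-3 + 15*596) - 97) = 1/((-3 + 8940) - 97) = 1/(8937 - 97) = 1/8840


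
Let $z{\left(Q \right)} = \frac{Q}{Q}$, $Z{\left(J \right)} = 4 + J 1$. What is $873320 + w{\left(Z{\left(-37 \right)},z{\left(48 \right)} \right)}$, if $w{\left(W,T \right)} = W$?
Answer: $873287$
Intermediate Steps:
$Z{\left(J \right)} = 4 + J$
$z{\left(Q \right)} = 1$
$873320 + w{\left(Z{\left(-37 \right)},z{\left(48 \right)} \right)} = 873320 + \left(4 - 37\right) = 873320 - 33 = 873287$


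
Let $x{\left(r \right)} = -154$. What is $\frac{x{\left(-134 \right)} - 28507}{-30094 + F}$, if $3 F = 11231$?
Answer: $\frac{85983}{79051} \approx 1.0877$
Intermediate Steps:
$F = \frac{11231}{3}$ ($F = \frac{1}{3} \cdot 11231 = \frac{11231}{3} \approx 3743.7$)
$\frac{x{\left(-134 \right)} - 28507}{-30094 + F} = \frac{-154 - 28507}{-30094 + \frac{11231}{3}} = - \frac{28661}{- \frac{79051}{3}} = \left(-28661\right) \left(- \frac{3}{79051}\right) = \frac{85983}{79051}$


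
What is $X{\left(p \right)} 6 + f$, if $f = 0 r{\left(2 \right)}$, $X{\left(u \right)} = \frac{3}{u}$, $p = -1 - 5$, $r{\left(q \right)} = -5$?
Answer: $-3$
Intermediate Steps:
$p = -6$
$f = 0$ ($f = 0 \left(-5\right) = 0$)
$X{\left(p \right)} 6 + f = \frac{3}{-6} \cdot 6 + 0 = 3 \left(- \frac{1}{6}\right) 6 + 0 = \left(- \frac{1}{2}\right) 6 + 0 = -3 + 0 = -3$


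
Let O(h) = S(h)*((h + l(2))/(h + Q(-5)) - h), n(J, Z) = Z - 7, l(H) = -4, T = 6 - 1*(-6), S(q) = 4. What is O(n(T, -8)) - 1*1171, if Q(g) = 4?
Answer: -12145/11 ≈ -1104.1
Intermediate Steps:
T = 12 (T = 6 + 6 = 12)
n(J, Z) = -7 + Z
O(h) = -4*h + 4*(-4 + h)/(4 + h) (O(h) = 4*((h - 4)/(h + 4) - h) = 4*((-4 + h)/(4 + h) - h) = 4*(-h + (-4 + h)/(4 + h)) = -4*h + 4*(-4 + h)/(4 + h))
O(n(T, -8)) - 1*1171 = 4*(-4 - (-7 - 8)**2 - 3*(-7 - 8))/(4 + (-7 - 8)) - 1*1171 = 4*(-4 - 1*(-15)**2 - 3*(-15))/(4 - 15) - 1171 = 4*(-4 - 1*225 + 45)/(-11) - 1171 = 4*(-1/11)*(-4 - 225 + 45) - 1171 = 4*(-1/11)*(-184) - 1171 = 736/11 - 1171 = -12145/11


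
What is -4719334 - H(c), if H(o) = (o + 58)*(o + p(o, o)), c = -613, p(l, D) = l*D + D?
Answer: 203152031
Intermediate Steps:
p(l, D) = D + D*l (p(l, D) = D*l + D = D + D*l)
H(o) = (58 + o)*(o + o*(1 + o)) (H(o) = (o + 58)*(o + o*(1 + o)) = (58 + o)*(o + o*(1 + o)))
-4719334 - H(c) = -4719334 - (-613)*(116 + (-613)**2 + 60*(-613)) = -4719334 - (-613)*(116 + 375769 - 36780) = -4719334 - (-613)*339105 = -4719334 - 1*(-207871365) = -4719334 + 207871365 = 203152031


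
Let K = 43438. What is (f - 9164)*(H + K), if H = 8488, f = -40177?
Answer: -2562080766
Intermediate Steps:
(f - 9164)*(H + K) = (-40177 - 9164)*(8488 + 43438) = -49341*51926 = -2562080766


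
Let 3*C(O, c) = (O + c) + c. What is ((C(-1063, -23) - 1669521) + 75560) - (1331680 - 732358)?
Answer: -6580958/3 ≈ -2.1937e+6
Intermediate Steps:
C(O, c) = O/3 + 2*c/3 (C(O, c) = ((O + c) + c)/3 = (O + 2*c)/3 = O/3 + 2*c/3)
((C(-1063, -23) - 1669521) + 75560) - (1331680 - 732358) = ((((⅓)*(-1063) + (⅔)*(-23)) - 1669521) + 75560) - (1331680 - 732358) = (((-1063/3 - 46/3) - 1669521) + 75560) - 1*599322 = ((-1109/3 - 1669521) + 75560) - 599322 = (-5009672/3 + 75560) - 599322 = -4782992/3 - 599322 = -6580958/3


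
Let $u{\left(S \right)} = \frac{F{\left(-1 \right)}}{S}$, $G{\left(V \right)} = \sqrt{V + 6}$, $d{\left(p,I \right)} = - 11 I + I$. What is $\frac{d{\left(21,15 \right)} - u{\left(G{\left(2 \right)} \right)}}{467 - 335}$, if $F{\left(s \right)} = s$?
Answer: $- \frac{25}{22} + \frac{\sqrt{2}}{528} \approx -1.1337$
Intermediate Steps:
$d{\left(p,I \right)} = - 10 I$
$G{\left(V \right)} = \sqrt{6 + V}$
$u{\left(S \right)} = - \frac{1}{S}$
$\frac{d{\left(21,15 \right)} - u{\left(G{\left(2 \right)} \right)}}{467 - 335} = \frac{\left(-10\right) 15 - - \frac{1}{\sqrt{6 + 2}}}{467 - 335} = \frac{-150 - - \frac{1}{\sqrt{8}}}{132} = \left(-150 - - \frac{1}{2 \sqrt{2}}\right) \frac{1}{132} = \left(-150 - - \frac{\sqrt{2}}{4}\right) \frac{1}{132} = \left(-150 + \frac{\sqrt{2}}{4}\right) \frac{1}{132} = - \frac{25}{22} + \frac{\sqrt{2}}{528}$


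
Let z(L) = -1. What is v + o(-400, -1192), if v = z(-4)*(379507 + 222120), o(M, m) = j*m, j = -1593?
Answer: 1297229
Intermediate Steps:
o(M, m) = -1593*m
v = -601627 (v = -(379507 + 222120) = -1*601627 = -601627)
v + o(-400, -1192) = -601627 - 1593*(-1192) = -601627 + 1898856 = 1297229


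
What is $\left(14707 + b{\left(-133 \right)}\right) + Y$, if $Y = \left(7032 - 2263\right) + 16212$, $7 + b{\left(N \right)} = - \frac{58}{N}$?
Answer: $\frac{4745631}{133} \approx 35681.0$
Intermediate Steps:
$b{\left(N \right)} = -7 - \frac{58}{N}$
$Y = 20981$ ($Y = \left(7032 - 2263\right) + 16212 = 4769 + 16212 = 20981$)
$\left(14707 + b{\left(-133 \right)}\right) + Y = \left(14707 - \left(7 + \frac{58}{-133}\right)\right) + 20981 = \left(14707 - \frac{873}{133}\right) + 20981 = \frac{1955158}{133} + 20981 = \frac{4745631}{133}$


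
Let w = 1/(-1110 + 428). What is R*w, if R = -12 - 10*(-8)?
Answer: -34/341 ≈ -0.099707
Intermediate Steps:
w = -1/682 (w = 1/(-682) = -1/682 ≈ -0.0014663)
R = 68 (R = -12 + 80 = 68)
R*w = 68*(-1/682) = -34/341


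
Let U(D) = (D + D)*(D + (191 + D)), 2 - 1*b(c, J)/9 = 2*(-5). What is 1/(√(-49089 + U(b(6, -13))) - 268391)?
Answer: -268391/72033690058 - √38823/72033690058 ≈ -3.7286e-6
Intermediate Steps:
b(c, J) = 108 (b(c, J) = 18 - 18*(-5) = 18 - 9*(-10) = 18 + 90 = 108)
U(D) = 2*D*(191 + 2*D) (U(D) = (2*D)*(191 + 2*D) = 2*D*(191 + 2*D))
1/(√(-49089 + U(b(6, -13))) - 268391) = 1/(√(-49089 + 2*108*(191 + 2*108)) - 268391) = 1/(√(-49089 + 2*108*(191 + 216)) - 268391) = 1/(√(-49089 + 2*108*407) - 268391) = 1/(√(-49089 + 87912) - 268391) = 1/(√38823 - 268391) = 1/(-268391 + √38823)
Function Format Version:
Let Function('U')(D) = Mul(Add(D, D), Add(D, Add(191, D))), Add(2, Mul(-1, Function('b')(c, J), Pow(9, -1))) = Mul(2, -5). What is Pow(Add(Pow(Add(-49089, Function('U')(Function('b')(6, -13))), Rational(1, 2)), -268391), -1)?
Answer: Add(Rational(-268391, 72033690058), Mul(Rational(-1, 72033690058), Pow(38823, Rational(1, 2)))) ≈ -3.7286e-6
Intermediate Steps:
Function('b')(c, J) = 108 (Function('b')(c, J) = Add(18, Mul(-9, Mul(2, -5))) = Add(18, Mul(-9, -10)) = Add(18, 90) = 108)
Function('U')(D) = Mul(2, D, Add(191, Mul(2, D))) (Function('U')(D) = Mul(Mul(2, D), Add(191, Mul(2, D))) = Mul(2, D, Add(191, Mul(2, D))))
Pow(Add(Pow(Add(-49089, Function('U')(Function('b')(6, -13))), Rational(1, 2)), -268391), -1) = Pow(Add(Pow(Add(-49089, Mul(2, 108, Add(191, Mul(2, 108)))), Rational(1, 2)), -268391), -1) = Pow(Add(Pow(Add(-49089, Mul(2, 108, Add(191, 216))), Rational(1, 2)), -268391), -1) = Pow(Add(Pow(Add(-49089, Mul(2, 108, 407)), Rational(1, 2)), -268391), -1) = Pow(Add(Pow(Add(-49089, 87912), Rational(1, 2)), -268391), -1) = Pow(Add(Pow(38823, Rational(1, 2)), -268391), -1) = Pow(Add(-268391, Pow(38823, Rational(1, 2))), -1)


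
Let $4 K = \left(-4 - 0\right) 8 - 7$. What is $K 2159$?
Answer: $- \frac{84201}{4} \approx -21050.0$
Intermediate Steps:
$K = - \frac{39}{4}$ ($K = \frac{\left(-4 - 0\right) 8 - 7}{4} = \frac{\left(-4 + 0\right) 8 - 7}{4} = \frac{\left(-4\right) 8 - 7}{4} = \frac{-32 - 7}{4} = \frac{1}{4} \left(-39\right) = - \frac{39}{4} \approx -9.75$)
$K 2159 = \left(- \frac{39}{4}\right) 2159 = - \frac{84201}{4}$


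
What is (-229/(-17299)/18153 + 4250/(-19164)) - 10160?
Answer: -10190781866344579/1003007817918 ≈ -10160.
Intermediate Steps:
(-229/(-17299)/18153 + 4250/(-19164)) - 10160 = (-229*(-1/17299)*(1/18153) + 4250*(-1/19164)) - 10160 = ((229/17299)*(1/18153) - 2125/9582) - 10160 = (229/314028747 - 2125/9582) - 10160 = -222436297699/1003007817918 - 10160 = -10190781866344579/1003007817918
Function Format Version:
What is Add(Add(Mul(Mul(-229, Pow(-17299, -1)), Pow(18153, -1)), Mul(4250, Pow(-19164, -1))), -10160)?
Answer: Rational(-10190781866344579, 1003007817918) ≈ -10160.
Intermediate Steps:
Add(Add(Mul(Mul(-229, Pow(-17299, -1)), Pow(18153, -1)), Mul(4250, Pow(-19164, -1))), -10160) = Add(Add(Mul(Mul(-229, Rational(-1, 17299)), Rational(1, 18153)), Mul(4250, Rational(-1, 19164))), -10160) = Add(Add(Mul(Rational(229, 17299), Rational(1, 18153)), Rational(-2125, 9582)), -10160) = Add(Add(Rational(229, 314028747), Rational(-2125, 9582)), -10160) = Add(Rational(-222436297699, 1003007817918), -10160) = Rational(-10190781866344579, 1003007817918)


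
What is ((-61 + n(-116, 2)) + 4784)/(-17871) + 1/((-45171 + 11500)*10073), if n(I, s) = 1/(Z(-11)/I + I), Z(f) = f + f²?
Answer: -1552228988882018/5873371622443017 ≈ -0.26428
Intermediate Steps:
n(I, s) = 1/(I + 110/I) (n(I, s) = 1/((-11*(1 - 11))/I + I) = 1/((-11*(-10))/I + I) = 1/(110/I + I) = 1/(I + 110/I))
((-61 + n(-116, 2)) + 4784)/(-17871) + 1/((-45171 + 11500)*10073) = ((-61 - 116/(110 + (-116)²)) + 4784)/(-17871) + 1/((-45171 + 11500)*10073) = ((-61 - 116/(110 + 13456)) + 4784)*(-1/17871) + (1/10073)/(-33671) = ((-61 - 116/13566) + 4784)*(-1/17871) - 1/33671*1/10073 = ((-61 - 116*1/13566) + 4784)*(-1/17871) - 1/339167983 = ((-61 - 58/6783) + 4784)*(-1/17871) - 1/339167983 = (-413821/6783 + 4784)*(-1/17871) - 1/339167983 = (32036051/6783)*(-1/17871) - 1/339167983 = -32036051/121218993 - 1/339167983 = -1552228988882018/5873371622443017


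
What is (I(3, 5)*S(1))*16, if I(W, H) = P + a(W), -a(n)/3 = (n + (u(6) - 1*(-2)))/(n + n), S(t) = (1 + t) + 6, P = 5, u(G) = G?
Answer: -64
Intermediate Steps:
S(t) = 7 + t
a(n) = -3*(8 + n)/(2*n) (a(n) = -3*(n + (6 - 1*(-2)))/(n + n) = -3*(n + (6 + 2))/(2*n) = -3*(n + 8)*1/(2*n) = -3*(8 + n)*1/(2*n) = -3*(8 + n)/(2*n))
I(W, H) = 7/2 - 12/W (I(W, H) = 5 + (-3/2 - 12/W) = 7/2 - 12/W)
(I(3, 5)*S(1))*16 = ((7/2 - 12/3)*(7 + 1))*16 = ((7/2 - 12*⅓)*8)*16 = ((7/2 - 4)*8)*16 = -½*8*16 = -4*16 = -64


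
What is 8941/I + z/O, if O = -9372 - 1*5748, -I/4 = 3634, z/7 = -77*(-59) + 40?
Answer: -10741381/3924720 ≈ -2.7369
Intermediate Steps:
z = 32081 (z = 7*(-77*(-59) + 40) = 7*(4543 + 40) = 7*4583 = 32081)
I = -14536 (I = -4*3634 = -14536)
O = -15120 (O = -9372 - 5748 = -15120)
8941/I + z/O = 8941/(-14536) + 32081/(-15120) = 8941*(-1/14536) + 32081*(-1/15120) = -8941/14536 - 4583/2160 = -10741381/3924720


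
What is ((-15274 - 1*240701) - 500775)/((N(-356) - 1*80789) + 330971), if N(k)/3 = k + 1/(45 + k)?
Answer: -78449750/25824817 ≈ -3.0378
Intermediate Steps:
N(k) = 3*k + 3/(45 + k) (N(k) = 3*(k + 1/(45 + k)) = 3*k + 3/(45 + k))
((-15274 - 1*240701) - 500775)/((N(-356) - 1*80789) + 330971) = ((-15274 - 1*240701) - 500775)/((3*(1 + (-356)² + 45*(-356))/(45 - 356) - 1*80789) + 330971) = ((-15274 - 240701) - 500775)/((3*(1 + 126736 - 16020)/(-311) - 80789) + 330971) = (-255975 - 500775)/((3*(-1/311)*110717 - 80789) + 330971) = -756750/((-332151/311 - 80789) + 330971) = -756750/(-25457530/311 + 330971) = -756750/77474451/311 = -756750*311/77474451 = -78449750/25824817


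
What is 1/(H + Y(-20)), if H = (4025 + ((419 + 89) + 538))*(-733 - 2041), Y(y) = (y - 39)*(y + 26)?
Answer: -1/14067308 ≈ -7.1087e-8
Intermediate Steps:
Y(y) = (-39 + y)*(26 + y)
H = -14066954 (H = (4025 + (508 + 538))*(-2774) = (4025 + 1046)*(-2774) = 5071*(-2774) = -14066954)
1/(H + Y(-20)) = 1/(-14066954 + (-1014 + (-20)² - 13*(-20))) = 1/(-14066954 + (-1014 + 400 + 260)) = 1/(-14066954 - 354) = 1/(-14067308) = -1/14067308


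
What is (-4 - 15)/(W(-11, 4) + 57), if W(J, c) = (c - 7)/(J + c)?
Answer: -133/402 ≈ -0.33085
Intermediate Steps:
W(J, c) = (-7 + c)/(J + c)
(-4 - 15)/(W(-11, 4) + 57) = (-4 - 15)/((-7 + 4)/(-11 + 4) + 57) = -19/(-3/(-7) + 57) = -19/(-1/7*(-3) + 57) = -19/(3/7 + 57) = -19/(402/7) = (7/402)*(-19) = -133/402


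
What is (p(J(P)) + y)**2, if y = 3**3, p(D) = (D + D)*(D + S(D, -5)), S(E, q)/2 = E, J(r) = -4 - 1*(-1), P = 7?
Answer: 6561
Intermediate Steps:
J(r) = -3 (J(r) = -4 + 1 = -3)
S(E, q) = 2*E
p(D) = 6*D**2 (p(D) = (D + D)*(D + 2*D) = (2*D)*(3*D) = 6*D**2)
y = 27
(p(J(P)) + y)**2 = (6*(-3)**2 + 27)**2 = (6*9 + 27)**2 = (54 + 27)**2 = 81**2 = 6561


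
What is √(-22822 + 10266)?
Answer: 2*I*√3139 ≈ 112.05*I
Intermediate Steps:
√(-22822 + 10266) = √(-12556) = 2*I*√3139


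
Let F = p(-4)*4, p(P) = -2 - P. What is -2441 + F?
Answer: -2433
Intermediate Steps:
F = 8 (F = (-2 - 1*(-4))*4 = (-2 + 4)*4 = 2*4 = 8)
-2441 + F = -2441 + 8 = -2433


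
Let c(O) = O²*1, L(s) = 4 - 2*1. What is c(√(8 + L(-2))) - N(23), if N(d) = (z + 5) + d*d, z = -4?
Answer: -520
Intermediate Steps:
L(s) = 2 (L(s) = 4 - 2 = 2)
N(d) = 1 + d² (N(d) = (-4 + 5) + d*d = 1 + d²)
c(O) = O²
c(√(8 + L(-2))) - N(23) = (√(8 + 2))² - (1 + 23²) = (√10)² - (1 + 529) = 10 - 1*530 = 10 - 530 = -520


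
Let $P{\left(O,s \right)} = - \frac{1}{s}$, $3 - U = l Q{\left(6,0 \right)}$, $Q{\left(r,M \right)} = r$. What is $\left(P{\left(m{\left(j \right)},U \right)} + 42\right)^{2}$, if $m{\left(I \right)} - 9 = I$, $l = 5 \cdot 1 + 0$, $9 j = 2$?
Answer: $\frac{1288225}{729} \approx 1767.1$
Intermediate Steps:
$j = \frac{2}{9}$ ($j = \frac{1}{9} \cdot 2 = \frac{2}{9} \approx 0.22222$)
$l = 5$ ($l = 5 + 0 = 5$)
$m{\left(I \right)} = 9 + I$
$U = -27$ ($U = 3 - 5 \cdot 6 = 3 - 30 = -27$)
$\left(P{\left(m{\left(j \right)},U \right)} + 42\right)^{2} = \left(- \frac{1}{-27} + 42\right)^{2} = \left(\left(-1\right) \left(- \frac{1}{27}\right) + 42\right)^{2} = \left(\frac{1}{27} + 42\right)^{2} = \left(\frac{1135}{27}\right)^{2} = \frac{1288225}{729}$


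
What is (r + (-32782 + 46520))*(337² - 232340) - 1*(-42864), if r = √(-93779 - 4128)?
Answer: -1631633134 - 118771*I*√97907 ≈ -1.6316e+9 - 3.7164e+7*I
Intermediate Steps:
r = I*√97907 (r = √(-97907) = I*√97907 ≈ 312.9*I)
(r + (-32782 + 46520))*(337² - 232340) - 1*(-42864) = (I*√97907 + (-32782 + 46520))*(337² - 232340) - 1*(-42864) = (I*√97907 + 13738)*(113569 - 232340) + 42864 = (13738 + I*√97907)*(-118771) + 42864 = (-1631675998 - 118771*I*√97907) + 42864 = -1631633134 - 118771*I*√97907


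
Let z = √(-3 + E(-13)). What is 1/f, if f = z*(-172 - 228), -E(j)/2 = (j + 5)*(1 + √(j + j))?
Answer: -1/(400*√(13 + 16*I*√26)) ≈ -0.00020923 + 0.00017853*I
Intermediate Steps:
E(j) = -2*(1 + √2*√j)*(5 + j) (E(j) = -2*(j + 5)*(1 + √(j + j)) = -2*(5 + j)*(1 + √(2*j)) = -2*(5 + j)*(1 + √2*√j) = -2*(1 + √2*√j)*(5 + j))
z = √(13 + 16*I*√26) (z = √(-3 + (-10 - 2*(-13) - 10*√2*√(-13) - 2*√2*(-13)^(3/2))) = √(-3 + (-10 + 26 - 10*√2*I*√13 - 2*√2*(-13*I*√13))) = √(-3 + (-10 + 26 - 10*I*√26 + 26*I*√26)) = √(-3 + (16 + 16*I*√26)) = √(13 + 16*I*√26) ≈ 6.9142 + 5.8997*I)
f = -400*√(13 + 16*I*√26) (f = √(13 + 16*I*√26)*(-172 - 228) = √(13 + 16*I*√26)*(-400) = -400*√(13 + 16*I*√26) ≈ -2765.7 - 2359.9*I)
1/f = 1/(-400*√(13 + 16*I*√26)) = -1/(400*√(13 + 16*I*√26))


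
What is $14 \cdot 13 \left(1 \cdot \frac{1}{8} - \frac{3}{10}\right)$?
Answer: $- \frac{637}{20} \approx -31.85$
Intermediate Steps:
$14 \cdot 13 \left(1 \cdot \frac{1}{8} - \frac{3}{10}\right) = 182 \left(1 \cdot \frac{1}{8} - \frac{3}{10}\right) = 182 \left(\frac{1}{8} - \frac{3}{10}\right) = 182 \left(- \frac{7}{40}\right) = - \frac{637}{20}$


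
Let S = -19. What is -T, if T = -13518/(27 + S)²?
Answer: 6759/32 ≈ 211.22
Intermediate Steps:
T = -6759/32 (T = -13518/(27 - 19)² = -13518/(8²) = -13518/64 = -13518*1/64 = -6759/32 ≈ -211.22)
-T = -1*(-6759/32) = 6759/32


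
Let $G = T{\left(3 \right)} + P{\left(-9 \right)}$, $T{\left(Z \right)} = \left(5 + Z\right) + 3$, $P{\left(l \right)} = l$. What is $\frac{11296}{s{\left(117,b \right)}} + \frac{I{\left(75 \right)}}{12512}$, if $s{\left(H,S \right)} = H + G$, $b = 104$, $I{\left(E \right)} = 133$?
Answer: $\frac{8314787}{87584} \approx 94.935$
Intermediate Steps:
$T{\left(Z \right)} = 8 + Z$
$G = 2$ ($G = \left(8 + 3\right) - 9 = 11 - 9 = 2$)
$s{\left(H,S \right)} = 2 + H$ ($s{\left(H,S \right)} = H + 2 = 2 + H$)
$\frac{11296}{s{\left(117,b \right)}} + \frac{I{\left(75 \right)}}{12512} = \frac{11296}{2 + 117} + \frac{133}{12512} = \frac{11296}{119} + 133 \cdot \frac{1}{12512} = 11296 \cdot \frac{1}{119} + \frac{133}{12512} = \frac{11296}{119} + \frac{133}{12512} = \frac{8314787}{87584}$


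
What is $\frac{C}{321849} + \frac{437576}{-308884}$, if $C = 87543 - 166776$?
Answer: $- \frac{1252327303}{753136413} \approx -1.6628$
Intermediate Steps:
$C = -79233$ ($C = 87543 - 166776 = -79233$)
$\frac{C}{321849} + \frac{437576}{-308884} = - \frac{79233}{321849} + \frac{437576}{-308884} = \left(-79233\right) \frac{1}{321849} + 437576 \left(- \frac{1}{308884}\right) = - \frac{2401}{9753} - \frac{109394}{77221} = - \frac{1252327303}{753136413}$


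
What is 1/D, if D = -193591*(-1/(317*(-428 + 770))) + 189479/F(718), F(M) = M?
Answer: 1024227/272120719 ≈ 0.0037639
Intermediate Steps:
D = 272120719/1024227 (D = -193591*(-1/(317*(-428 + 770))) + 189479/718 = -193591/(342*(-317)) + 189479*(1/718) = -193591/(-108414) + 189479/718 = -193591*(-1/108414) + 189479/718 = 10189/5706 + 189479/718 = 272120719/1024227 ≈ 265.68)
1/D = 1/(272120719/1024227) = 1024227/272120719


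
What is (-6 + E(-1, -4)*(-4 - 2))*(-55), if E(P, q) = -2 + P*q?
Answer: 990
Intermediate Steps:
(-6 + E(-1, -4)*(-4 - 2))*(-55) = (-6 + (-2 - 1*(-4))*(-4 - 2))*(-55) = (-6 + (-2 + 4)*(-6))*(-55) = (-6 + 2*(-6))*(-55) = (-6 - 12)*(-55) = -18*(-55) = 990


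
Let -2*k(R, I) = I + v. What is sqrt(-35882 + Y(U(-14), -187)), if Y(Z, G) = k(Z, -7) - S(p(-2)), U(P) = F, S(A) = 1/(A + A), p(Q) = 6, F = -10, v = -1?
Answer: I*sqrt(1291611)/6 ≈ 189.42*I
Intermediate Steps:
S(A) = 1/(2*A)
U(P) = -10
k(R, I) = 1/2 - I/2 (k(R, I) = -(I - 1)/2 = -(-1 + I)/2 = 1/2 - I/2)
Y(Z, G) = 47/12 (Y(Z, G) = (1/2 - 1/2*(-7)) - 1/(2*6) = (1/2 + 7/2) - 1/(2*6) = 4 - 1*1/12 = 4 - 1/12 = 47/12)
sqrt(-35882 + Y(U(-14), -187)) = sqrt(-35882 + 47/12) = sqrt(-430537/12) = I*sqrt(1291611)/6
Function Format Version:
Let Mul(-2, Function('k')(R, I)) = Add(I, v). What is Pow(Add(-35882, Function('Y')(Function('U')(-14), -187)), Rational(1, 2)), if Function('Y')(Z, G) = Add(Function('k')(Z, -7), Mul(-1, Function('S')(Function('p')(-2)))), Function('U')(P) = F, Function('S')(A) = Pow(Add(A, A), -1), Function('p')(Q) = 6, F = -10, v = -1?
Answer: Mul(Rational(1, 6), I, Pow(1291611, Rational(1, 2))) ≈ Mul(189.42, I)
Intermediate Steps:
Function('S')(A) = Mul(Rational(1, 2), Pow(A, -1)) (Function('S')(A) = Pow(Mul(2, A), -1) = Mul(Rational(1, 2), Pow(A, -1)))
Function('U')(P) = -10
Function('k')(R, I) = Add(Rational(1, 2), Mul(Rational(-1, 2), I)) (Function('k')(R, I) = Mul(Rational(-1, 2), Add(I, -1)) = Mul(Rational(-1, 2), Add(-1, I)) = Add(Rational(1, 2), Mul(Rational(-1, 2), I)))
Function('Y')(Z, G) = Rational(47, 12) (Function('Y')(Z, G) = Add(Add(Rational(1, 2), Mul(Rational(-1, 2), -7)), Mul(-1, Mul(Rational(1, 2), Pow(6, -1)))) = Add(Add(Rational(1, 2), Rational(7, 2)), Mul(-1, Mul(Rational(1, 2), Rational(1, 6)))) = Add(4, Mul(-1, Rational(1, 12))) = Add(4, Rational(-1, 12)) = Rational(47, 12))
Pow(Add(-35882, Function('Y')(Function('U')(-14), -187)), Rational(1, 2)) = Pow(Add(-35882, Rational(47, 12)), Rational(1, 2)) = Pow(Rational(-430537, 12), Rational(1, 2)) = Mul(Rational(1, 6), I, Pow(1291611, Rational(1, 2)))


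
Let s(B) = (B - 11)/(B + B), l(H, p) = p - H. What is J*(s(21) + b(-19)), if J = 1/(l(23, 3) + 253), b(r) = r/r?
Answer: 26/4893 ≈ 0.0053137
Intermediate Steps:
b(r) = 1
J = 1/233 (J = 1/((3 - 1*23) + 253) = 1/((3 - 23) + 253) = 1/(-20 + 253) = 1/233 ≈ 0.0042918)
s(B) = (-11 + B)/(2*B) (s(B) = (-11 + B)/((2*B)) = (-11 + B)*(1/(2*B)) = (-11 + B)/(2*B))
J*(s(21) + b(-19)) = ((½)*(-11 + 21)/21 + 1)/233 = ((½)*(1/21)*10 + 1)/233 = (5/21 + 1)/233 = (1/233)*(26/21) = 26/4893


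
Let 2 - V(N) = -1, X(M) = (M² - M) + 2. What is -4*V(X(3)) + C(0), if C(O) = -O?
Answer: -12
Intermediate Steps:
X(M) = 2 + M² - M
V(N) = 3 (V(N) = 2 - 1*(-1) = 2 + 1 = 3)
-4*V(X(3)) + C(0) = -4*3 - 1*0 = -12 + 0 = -12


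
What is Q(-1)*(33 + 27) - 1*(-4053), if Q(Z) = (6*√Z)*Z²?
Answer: 4053 + 360*I ≈ 4053.0 + 360.0*I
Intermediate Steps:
Q(Z) = 6*Z^(5/2)
Q(-1)*(33 + 27) - 1*(-4053) = (6*(-1)^(5/2))*(33 + 27) - 1*(-4053) = (6*I)*60 + 4053 = 360*I + 4053 = 4053 + 360*I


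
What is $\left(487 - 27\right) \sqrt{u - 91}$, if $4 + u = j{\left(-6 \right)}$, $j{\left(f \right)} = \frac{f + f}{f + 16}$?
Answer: $92 i \sqrt{2405} \approx 4511.8 i$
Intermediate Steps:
$j{\left(f \right)} = \frac{2 f}{16 + f}$
$u = - \frac{26}{5}$ ($u = -4 + 2 \left(-6\right) \frac{1}{16 - 6} = -4 + 2 \left(-6\right) \frac{1}{10} = -4 - \frac{6}{5} = - \frac{26}{5} \approx -5.2$)
$\left(487 - 27\right) \sqrt{u - 91} = \left(487 - 27\right) \sqrt{- \frac{26}{5} - 91} = 460 \sqrt{- \frac{481}{5}} = 460 \frac{i \sqrt{2405}}{5} = 92 i \sqrt{2405}$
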